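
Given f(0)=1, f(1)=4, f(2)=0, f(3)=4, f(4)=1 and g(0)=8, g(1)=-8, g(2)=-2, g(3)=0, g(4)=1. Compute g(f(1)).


f(1) = 4
g(4) = 1

1


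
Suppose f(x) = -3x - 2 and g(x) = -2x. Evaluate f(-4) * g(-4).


f(-4) = 10
g(-4) = 8
Product = 80

80


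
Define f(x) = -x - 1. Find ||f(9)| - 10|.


f(9) = -10
|-10| = 10
|10 - 10| = 0

0


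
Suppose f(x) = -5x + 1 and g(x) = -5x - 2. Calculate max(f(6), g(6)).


f(6) = -29
g(6) = -32
max = -29

-29


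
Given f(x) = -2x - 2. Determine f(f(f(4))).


f(4) = -10
f(-10) = 18
f(18) = -38

-38


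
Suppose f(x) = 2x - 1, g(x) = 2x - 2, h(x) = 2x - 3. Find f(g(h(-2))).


h(-2) = -7
g(-7) = -16
f(-16) = -33

-33


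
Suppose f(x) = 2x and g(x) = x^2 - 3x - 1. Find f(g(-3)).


g(-3) = 17
f(17) = 34

34


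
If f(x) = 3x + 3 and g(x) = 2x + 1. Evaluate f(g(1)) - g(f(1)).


-1


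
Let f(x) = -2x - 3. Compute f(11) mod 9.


f(11) = -25
-25 mod 9 = 2

2


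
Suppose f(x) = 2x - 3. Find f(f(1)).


-5


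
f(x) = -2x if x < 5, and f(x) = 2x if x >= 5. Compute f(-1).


-1 satisfies x < 5
f(-1) = 2

2


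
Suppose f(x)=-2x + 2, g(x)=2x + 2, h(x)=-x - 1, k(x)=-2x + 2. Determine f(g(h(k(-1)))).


k(-1) = 4
h(4) = -5
g(-5) = -8
f(-8) = 18

18


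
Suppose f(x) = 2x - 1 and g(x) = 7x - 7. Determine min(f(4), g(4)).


f(4) = 7
g(4) = 21
min = 7

7


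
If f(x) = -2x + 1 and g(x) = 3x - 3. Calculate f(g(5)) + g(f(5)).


-53


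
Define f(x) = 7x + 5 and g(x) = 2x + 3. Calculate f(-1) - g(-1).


f(-1) = -2
g(-1) = 1
Difference = -3

-3


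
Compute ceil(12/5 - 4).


12/5 = 2.4
2.4 - 4 = -1.6
ceil(-1.6) = -1

-1


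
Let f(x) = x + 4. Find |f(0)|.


f(0) = 4
|4| = 4

4


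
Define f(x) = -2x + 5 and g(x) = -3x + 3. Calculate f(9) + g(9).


f(9) = -13
g(9) = -24
Sum = -37

-37


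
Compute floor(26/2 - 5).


26/2 = 13
13 - 5 = 8
floor(8) = 8

8


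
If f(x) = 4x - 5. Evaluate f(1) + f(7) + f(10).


f(1) = -1
f(7) = 23
f(10) = 35
Sum = 57

57


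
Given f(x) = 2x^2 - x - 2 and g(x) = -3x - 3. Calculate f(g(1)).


g(1) = -6
f(-6) = 2*(-6)^2 - 1*(-6) - 2 = 76

76


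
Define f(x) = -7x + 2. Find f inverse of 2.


Solve -7x + 2 = 2
x = (2 - 2) / (-7) = 0

0


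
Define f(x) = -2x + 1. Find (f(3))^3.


f(3) = -5
(-5)^3 = -125

-125


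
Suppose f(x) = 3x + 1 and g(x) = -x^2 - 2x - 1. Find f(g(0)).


g(0) = -1
f(-1) = -2

-2


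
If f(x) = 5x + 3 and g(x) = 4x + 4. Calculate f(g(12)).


g(12) = 52
f(52) = 263

263


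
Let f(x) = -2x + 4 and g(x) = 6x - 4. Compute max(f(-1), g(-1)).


f(-1) = 6
g(-1) = -10
max = 6

6


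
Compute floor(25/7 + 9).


12


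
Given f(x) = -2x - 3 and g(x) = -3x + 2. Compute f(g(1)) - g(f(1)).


f(g(1)) = -1
g(f(1)) = 17
Difference = -18

-18


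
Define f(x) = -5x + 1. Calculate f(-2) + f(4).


f(-2) = 11
f(4) = -19
Sum = -8

-8


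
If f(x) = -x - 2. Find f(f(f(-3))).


f(-3) = 1
f(1) = -3
f(-3) = 1

1


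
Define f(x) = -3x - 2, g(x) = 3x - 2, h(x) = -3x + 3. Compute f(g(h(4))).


h(4) = -9
g(-9) = -29
f(-29) = 85

85


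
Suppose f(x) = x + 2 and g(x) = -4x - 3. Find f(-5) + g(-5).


f(-5) = -3
g(-5) = 17
Sum = 14

14


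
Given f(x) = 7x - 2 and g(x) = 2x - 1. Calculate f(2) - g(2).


f(2) = 12
g(2) = 3
Difference = 9

9


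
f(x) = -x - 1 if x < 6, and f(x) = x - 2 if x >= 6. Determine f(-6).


-6 satisfies x < 6
f(-6) = 5

5


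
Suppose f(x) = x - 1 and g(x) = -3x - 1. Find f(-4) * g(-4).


f(-4) = -5
g(-4) = 11
Product = -55

-55


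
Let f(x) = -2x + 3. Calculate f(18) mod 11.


f(18) = -33
-33 mod 11 = 0

0


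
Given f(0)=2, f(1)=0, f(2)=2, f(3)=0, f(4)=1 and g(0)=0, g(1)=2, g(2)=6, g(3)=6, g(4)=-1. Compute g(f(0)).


f(0) = 2
g(2) = 6

6


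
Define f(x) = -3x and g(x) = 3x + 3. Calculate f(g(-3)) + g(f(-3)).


f(g(-3)) = 18
g(f(-3)) = 30
Sum = 48

48


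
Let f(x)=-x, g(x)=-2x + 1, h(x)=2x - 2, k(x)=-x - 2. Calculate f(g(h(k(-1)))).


k(-1) = -1
h(-1) = -4
g(-4) = 9
f(9) = -9

-9


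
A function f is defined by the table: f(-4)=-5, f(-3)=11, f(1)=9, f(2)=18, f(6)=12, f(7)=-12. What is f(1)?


Reading from the table at x = 1

9


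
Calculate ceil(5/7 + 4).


5/7 = 0.7143
0.7143 + 4 = 4.7143
ceil(4.7143) = 5

5


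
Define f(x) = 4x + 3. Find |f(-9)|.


f(-9) = -33
|-33| = 33

33


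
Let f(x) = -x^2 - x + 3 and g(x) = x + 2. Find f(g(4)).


g(4) = 6
f(6) = (-1)*(6)^2 - 1*(6) + 3 = -39

-39


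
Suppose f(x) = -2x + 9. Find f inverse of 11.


Solve -2x + 9 = 11
x = (11 - 9) / (-2) = -1

-1


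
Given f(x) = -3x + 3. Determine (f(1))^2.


f(1) = 0
(0)^2 = 0

0


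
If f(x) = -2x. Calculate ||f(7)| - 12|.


2


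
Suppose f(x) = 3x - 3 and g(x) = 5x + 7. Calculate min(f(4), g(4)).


9


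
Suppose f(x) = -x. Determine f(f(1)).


1


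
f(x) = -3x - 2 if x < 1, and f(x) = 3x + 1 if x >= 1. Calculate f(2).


7


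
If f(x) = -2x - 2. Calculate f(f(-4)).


f(-4) = 6
f(6) = -14

-14


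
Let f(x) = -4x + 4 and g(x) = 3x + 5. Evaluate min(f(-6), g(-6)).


f(-6) = 28
g(-6) = -13
min = -13

-13


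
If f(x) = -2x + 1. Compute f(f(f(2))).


f(2) = -3
f(-3) = 7
f(7) = -13

-13


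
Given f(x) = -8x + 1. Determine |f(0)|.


f(0) = 1
|1| = 1

1


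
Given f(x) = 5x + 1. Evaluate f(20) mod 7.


f(20) = 101
101 mod 7 = 3

3


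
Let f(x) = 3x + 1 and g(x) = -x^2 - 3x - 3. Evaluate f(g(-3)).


g(-3) = -3
f(-3) = -8

-8


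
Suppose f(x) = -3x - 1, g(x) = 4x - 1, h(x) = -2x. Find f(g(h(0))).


h(0) = 0
g(0) = -1
f(-1) = 2

2


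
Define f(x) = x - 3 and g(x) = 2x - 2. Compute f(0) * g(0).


f(0) = -3
g(0) = -2
Product = 6

6


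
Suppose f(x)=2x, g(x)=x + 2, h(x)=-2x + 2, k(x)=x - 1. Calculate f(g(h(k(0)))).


12


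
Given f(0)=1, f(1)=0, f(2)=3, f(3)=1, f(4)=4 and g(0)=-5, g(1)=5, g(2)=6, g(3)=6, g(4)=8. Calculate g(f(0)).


f(0) = 1
g(1) = 5

5


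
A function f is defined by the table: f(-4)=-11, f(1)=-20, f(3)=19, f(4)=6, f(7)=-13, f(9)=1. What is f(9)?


1


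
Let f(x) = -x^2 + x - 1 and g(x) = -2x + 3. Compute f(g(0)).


g(0) = 3
f(3) = (-1)*(3)^2 + 1*(3) - 1 = -7

-7


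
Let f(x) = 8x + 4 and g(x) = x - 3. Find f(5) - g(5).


f(5) = 44
g(5) = 2
Difference = 42

42


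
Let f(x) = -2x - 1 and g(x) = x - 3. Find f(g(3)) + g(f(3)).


f(g(3)) = -1
g(f(3)) = -10
Sum = -11

-11


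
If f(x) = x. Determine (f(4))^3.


f(4) = 4
(4)^3 = 64

64


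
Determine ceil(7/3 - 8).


7/3 = 2.3333
2.3333 - 8 = -5.6667
ceil(-5.6667) = -5

-5


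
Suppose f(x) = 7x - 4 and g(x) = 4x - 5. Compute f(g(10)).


g(10) = 35
f(35) = 241

241


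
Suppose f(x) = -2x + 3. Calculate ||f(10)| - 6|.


f(10) = -17
|-17| = 17
|17 - 6| = 11

11


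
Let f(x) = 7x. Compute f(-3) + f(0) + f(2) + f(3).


f(-3) = -21
f(0) = 0
f(2) = 14
f(3) = 21
Sum = 14

14


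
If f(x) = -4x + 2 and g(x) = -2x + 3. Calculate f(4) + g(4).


f(4) = -14
g(4) = -5
Sum = -19

-19


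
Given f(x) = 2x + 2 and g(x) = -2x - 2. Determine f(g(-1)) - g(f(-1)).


4


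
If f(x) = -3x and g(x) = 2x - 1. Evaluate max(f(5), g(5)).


f(5) = -15
g(5) = 9
max = 9

9


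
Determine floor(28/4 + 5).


28/4 = 7
7 + 5 = 12
floor(12) = 12

12


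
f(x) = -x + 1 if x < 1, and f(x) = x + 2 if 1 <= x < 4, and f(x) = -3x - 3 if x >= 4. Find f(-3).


-3 satisfies x < 1
f(-3) = 4

4


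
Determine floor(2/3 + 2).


2/3 = 0.6667
0.6667 + 2 = 2.6667
floor(2.6667) = 2

2


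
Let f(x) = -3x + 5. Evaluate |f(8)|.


19


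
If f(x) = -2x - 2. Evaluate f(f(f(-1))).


f(-1) = 0
f(0) = -2
f(-2) = 2

2


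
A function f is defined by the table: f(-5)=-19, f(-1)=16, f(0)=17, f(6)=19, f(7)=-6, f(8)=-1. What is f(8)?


Reading from the table at x = 8

-1


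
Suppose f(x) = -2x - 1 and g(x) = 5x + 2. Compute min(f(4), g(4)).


f(4) = -9
g(4) = 22
min = -9

-9


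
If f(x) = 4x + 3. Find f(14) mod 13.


7


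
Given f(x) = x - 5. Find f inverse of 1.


6


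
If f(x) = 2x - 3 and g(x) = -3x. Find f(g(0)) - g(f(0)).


f(g(0)) = -3
g(f(0)) = 9
Difference = -12

-12


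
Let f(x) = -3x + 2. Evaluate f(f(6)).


f(6) = -16
f(-16) = 50

50


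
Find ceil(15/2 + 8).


16


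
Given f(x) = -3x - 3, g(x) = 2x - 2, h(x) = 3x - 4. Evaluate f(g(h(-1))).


h(-1) = -7
g(-7) = -16
f(-16) = 45

45


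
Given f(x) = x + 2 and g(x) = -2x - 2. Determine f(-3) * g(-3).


f(-3) = -1
g(-3) = 4
Product = -4

-4


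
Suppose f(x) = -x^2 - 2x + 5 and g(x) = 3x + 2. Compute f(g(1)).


g(1) = 5
f(5) = (-1)*(5)^2 - 2*(5) + 5 = -30

-30


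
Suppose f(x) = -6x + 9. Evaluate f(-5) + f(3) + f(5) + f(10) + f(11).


f(-5) = 39
f(3) = -9
f(5) = -21
f(10) = -51
f(11) = -57
Sum = -99

-99


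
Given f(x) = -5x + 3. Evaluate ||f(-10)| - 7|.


f(-10) = 53
|53| = 53
|53 - 7| = 46

46


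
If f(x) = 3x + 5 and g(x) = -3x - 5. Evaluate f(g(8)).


g(8) = -29
f(-29) = -82

-82


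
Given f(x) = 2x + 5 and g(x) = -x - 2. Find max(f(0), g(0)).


f(0) = 5
g(0) = -2
max = 5

5


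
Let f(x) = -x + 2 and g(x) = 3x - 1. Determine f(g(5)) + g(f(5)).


f(g(5)) = -12
g(f(5)) = -10
Sum = -22

-22


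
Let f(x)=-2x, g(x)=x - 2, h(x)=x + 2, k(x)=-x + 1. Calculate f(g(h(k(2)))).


k(2) = -1
h(-1) = 1
g(1) = -1
f(-1) = 2

2


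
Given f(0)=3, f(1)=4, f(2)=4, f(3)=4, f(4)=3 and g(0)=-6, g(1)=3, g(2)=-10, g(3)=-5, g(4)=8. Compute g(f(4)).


f(4) = 3
g(3) = -5

-5


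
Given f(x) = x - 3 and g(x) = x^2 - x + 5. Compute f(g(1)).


g(1) = 5
f(5) = 2

2


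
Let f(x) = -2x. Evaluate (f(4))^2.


f(4) = -8
(-8)^2 = 64

64


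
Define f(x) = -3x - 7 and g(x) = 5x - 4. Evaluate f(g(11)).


g(11) = 51
f(51) = -160

-160


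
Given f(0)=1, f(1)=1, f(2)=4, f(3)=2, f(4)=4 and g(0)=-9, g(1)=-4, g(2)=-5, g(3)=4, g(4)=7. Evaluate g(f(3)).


f(3) = 2
g(2) = -5

-5


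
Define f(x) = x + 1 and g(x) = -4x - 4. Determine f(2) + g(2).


f(2) = 3
g(2) = -12
Sum = -9

-9


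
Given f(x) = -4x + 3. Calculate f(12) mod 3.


f(12) = -45
-45 mod 3 = 0

0


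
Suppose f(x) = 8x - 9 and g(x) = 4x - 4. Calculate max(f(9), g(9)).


f(9) = 63
g(9) = 32
max = 63

63


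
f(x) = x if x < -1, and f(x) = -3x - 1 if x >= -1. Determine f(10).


10 satisfies x >= -1
f(10) = -31

-31


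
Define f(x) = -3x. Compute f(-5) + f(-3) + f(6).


f(-5) = 15
f(-3) = 9
f(6) = -18
Sum = 6

6


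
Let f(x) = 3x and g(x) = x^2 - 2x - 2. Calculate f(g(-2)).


g(-2) = 6
f(6) = 18

18


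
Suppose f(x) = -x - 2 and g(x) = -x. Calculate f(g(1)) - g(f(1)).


f(g(1)) = -1
g(f(1)) = 3
Difference = -4

-4


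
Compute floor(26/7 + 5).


26/7 = 3.7143
3.7143 + 5 = 8.7143
floor(8.7143) = 8

8


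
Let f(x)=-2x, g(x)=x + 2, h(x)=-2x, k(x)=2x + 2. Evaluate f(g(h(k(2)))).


20


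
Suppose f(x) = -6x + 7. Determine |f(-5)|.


f(-5) = 37
|37| = 37

37


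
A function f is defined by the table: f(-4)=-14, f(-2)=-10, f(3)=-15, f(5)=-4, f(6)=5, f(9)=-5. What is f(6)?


Reading from the table at x = 6

5


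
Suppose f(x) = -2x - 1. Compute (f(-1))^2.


f(-1) = 1
(1)^2 = 1

1


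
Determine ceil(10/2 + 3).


10/2 = 5
5 + 3 = 8
ceil(8) = 8

8


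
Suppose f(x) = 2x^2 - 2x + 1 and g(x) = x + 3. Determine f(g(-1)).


g(-1) = 2
f(2) = 2*(2)^2 - 2*(2) + 1 = 5

5


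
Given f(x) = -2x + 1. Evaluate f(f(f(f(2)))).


f(2) = -3
f(-3) = 7
f(7) = -13
f(-13) = 27

27


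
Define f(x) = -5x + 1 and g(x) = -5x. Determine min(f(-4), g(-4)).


f(-4) = 21
g(-4) = 20
min = 20

20


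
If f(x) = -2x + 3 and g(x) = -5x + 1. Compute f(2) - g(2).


f(2) = -1
g(2) = -9
Difference = 8

8


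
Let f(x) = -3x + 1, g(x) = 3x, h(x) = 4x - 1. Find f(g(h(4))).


-134


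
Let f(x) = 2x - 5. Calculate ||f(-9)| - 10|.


f(-9) = -23
|-23| = 23
|23 - 10| = 13

13


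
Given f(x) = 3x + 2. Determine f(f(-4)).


f(-4) = -10
f(-10) = -28

-28


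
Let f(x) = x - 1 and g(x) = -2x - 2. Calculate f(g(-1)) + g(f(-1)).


f(g(-1)) = -1
g(f(-1)) = 2
Sum = 1

1


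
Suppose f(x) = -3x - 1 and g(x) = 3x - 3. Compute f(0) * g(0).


f(0) = -1
g(0) = -3
Product = 3

3


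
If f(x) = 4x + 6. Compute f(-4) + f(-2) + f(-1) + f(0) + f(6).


f(-4) = -10
f(-2) = -2
f(-1) = 2
f(0) = 6
f(6) = 30
Sum = 26

26


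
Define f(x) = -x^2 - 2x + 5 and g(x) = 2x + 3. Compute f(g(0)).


-10


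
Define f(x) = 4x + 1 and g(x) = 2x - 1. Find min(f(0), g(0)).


f(0) = 1
g(0) = -1
min = -1

-1


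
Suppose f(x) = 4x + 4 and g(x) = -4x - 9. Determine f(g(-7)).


g(-7) = 19
f(19) = 80

80


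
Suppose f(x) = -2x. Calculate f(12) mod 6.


f(12) = -24
-24 mod 6 = 0

0


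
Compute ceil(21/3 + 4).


21/3 = 7
7 + 4 = 11
ceil(11) = 11

11


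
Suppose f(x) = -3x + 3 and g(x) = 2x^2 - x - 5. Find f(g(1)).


g(1) = -4
f(-4) = 15

15


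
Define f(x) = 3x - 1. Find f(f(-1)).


-13


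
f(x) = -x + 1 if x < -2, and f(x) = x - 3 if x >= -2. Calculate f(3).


3 satisfies x >= -2
f(3) = 0

0


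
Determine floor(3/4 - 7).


-7


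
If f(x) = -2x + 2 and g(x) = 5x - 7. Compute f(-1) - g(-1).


f(-1) = 4
g(-1) = -12
Difference = 16

16


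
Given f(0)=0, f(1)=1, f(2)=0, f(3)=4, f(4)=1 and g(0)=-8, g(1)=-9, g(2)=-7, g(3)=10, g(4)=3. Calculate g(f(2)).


f(2) = 0
g(0) = -8

-8


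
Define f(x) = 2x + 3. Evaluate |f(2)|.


f(2) = 7
|7| = 7

7


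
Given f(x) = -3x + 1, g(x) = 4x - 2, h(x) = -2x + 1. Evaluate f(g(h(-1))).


h(-1) = 3
g(3) = 10
f(10) = -29

-29


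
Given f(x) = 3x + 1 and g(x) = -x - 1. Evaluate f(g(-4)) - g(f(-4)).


f(g(-4)) = 10
g(f(-4)) = 10
Difference = 0

0


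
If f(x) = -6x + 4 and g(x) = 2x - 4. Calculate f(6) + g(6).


f(6) = -32
g(6) = 8
Sum = -24

-24


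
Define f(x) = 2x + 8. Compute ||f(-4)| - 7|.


f(-4) = 0
|0| = 0
|0 - 7| = 7

7


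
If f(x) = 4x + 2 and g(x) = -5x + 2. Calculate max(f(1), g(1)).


f(1) = 6
g(1) = -3
max = 6

6


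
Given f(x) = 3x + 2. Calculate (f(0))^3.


f(0) = 2
(2)^3 = 8

8


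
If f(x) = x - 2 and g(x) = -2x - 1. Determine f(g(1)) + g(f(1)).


f(g(1)) = -5
g(f(1)) = 1
Sum = -4

-4


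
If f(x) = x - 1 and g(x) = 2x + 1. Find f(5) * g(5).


f(5) = 4
g(5) = 11
Product = 44

44


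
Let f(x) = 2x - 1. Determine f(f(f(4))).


f(4) = 7
f(7) = 13
f(13) = 25

25


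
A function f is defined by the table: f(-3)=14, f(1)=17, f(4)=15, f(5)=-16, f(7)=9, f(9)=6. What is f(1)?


Reading from the table at x = 1

17


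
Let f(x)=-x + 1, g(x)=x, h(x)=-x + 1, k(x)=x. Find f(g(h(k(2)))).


k(2) = 2
h(2) = -1
g(-1) = -1
f(-1) = 2

2


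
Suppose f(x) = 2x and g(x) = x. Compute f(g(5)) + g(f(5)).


20


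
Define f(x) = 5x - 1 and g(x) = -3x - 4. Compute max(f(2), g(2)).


9


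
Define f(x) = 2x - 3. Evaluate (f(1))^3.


f(1) = -1
(-1)^3 = -1

-1


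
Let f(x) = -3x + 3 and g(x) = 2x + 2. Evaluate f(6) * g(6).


f(6) = -15
g(6) = 14
Product = -210

-210


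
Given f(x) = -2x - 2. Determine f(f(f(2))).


f(2) = -6
f(-6) = 10
f(10) = -22

-22


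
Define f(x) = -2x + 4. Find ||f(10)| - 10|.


f(10) = -16
|-16| = 16
|16 - 10| = 6

6


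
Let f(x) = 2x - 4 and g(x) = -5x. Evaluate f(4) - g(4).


f(4) = 4
g(4) = -20
Difference = 24

24


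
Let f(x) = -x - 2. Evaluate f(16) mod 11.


f(16) = -18
-18 mod 11 = 4

4


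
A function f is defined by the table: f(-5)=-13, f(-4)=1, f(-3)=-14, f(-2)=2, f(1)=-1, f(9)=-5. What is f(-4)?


Reading from the table at x = -4

1


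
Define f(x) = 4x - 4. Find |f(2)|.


f(2) = 4
|4| = 4

4


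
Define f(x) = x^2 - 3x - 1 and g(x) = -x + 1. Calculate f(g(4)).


17


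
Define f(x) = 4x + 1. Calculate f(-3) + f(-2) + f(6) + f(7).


f(-3) = -11
f(-2) = -7
f(6) = 25
f(7) = 29
Sum = 36

36


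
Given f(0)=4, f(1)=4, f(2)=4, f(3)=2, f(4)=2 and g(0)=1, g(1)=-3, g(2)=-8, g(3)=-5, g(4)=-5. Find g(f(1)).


f(1) = 4
g(4) = -5

-5


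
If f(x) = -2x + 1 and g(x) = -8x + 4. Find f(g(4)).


g(4) = -28
f(-28) = 57

57


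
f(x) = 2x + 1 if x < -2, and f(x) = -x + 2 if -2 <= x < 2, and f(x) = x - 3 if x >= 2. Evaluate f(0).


0 satisfies -2 <= x < 2
f(0) = 2

2


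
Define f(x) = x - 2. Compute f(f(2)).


f(2) = 0
f(0) = -2

-2


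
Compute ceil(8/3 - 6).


8/3 = 2.6667
2.6667 - 6 = -3.3333
ceil(-3.3333) = -3

-3


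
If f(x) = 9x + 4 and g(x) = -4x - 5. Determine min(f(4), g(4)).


f(4) = 40
g(4) = -21
min = -21

-21


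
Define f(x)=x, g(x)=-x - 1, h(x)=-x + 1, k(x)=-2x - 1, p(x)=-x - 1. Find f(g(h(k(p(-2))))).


p(-2) = 1
k(1) = -3
h(-3) = 4
g(4) = -5
f(-5) = -5

-5


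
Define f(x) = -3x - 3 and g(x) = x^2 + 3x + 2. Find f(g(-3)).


-9


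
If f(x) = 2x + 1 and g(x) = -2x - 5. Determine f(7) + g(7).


f(7) = 15
g(7) = -19
Sum = -4

-4


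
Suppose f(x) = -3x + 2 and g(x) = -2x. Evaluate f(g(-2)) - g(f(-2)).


f(g(-2)) = -10
g(f(-2)) = -16
Difference = 6

6


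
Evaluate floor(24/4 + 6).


24/4 = 6
6 + 6 = 12
floor(12) = 12

12


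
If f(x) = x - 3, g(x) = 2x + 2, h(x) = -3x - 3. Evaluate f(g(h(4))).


-31


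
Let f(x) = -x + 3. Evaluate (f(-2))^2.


f(-2) = 5
(5)^2 = 25

25


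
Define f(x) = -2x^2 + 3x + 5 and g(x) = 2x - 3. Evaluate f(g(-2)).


g(-2) = -7
f(-7) = (-2)*(-7)^2 + 3*(-7) + 5 = -114

-114


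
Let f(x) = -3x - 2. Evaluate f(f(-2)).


f(-2) = 4
f(4) = -14

-14


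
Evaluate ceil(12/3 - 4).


12/3 = 4
4 - 4 = 0
ceil(0) = 0

0


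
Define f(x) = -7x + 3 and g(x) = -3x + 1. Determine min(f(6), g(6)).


f(6) = -39
g(6) = -17
min = -39

-39


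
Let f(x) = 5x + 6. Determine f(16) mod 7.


f(16) = 86
86 mod 7 = 2

2


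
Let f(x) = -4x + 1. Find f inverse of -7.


2


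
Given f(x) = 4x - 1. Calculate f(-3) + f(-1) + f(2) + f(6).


f(-3) = -13
f(-1) = -5
f(2) = 7
f(6) = 23
Sum = 12

12


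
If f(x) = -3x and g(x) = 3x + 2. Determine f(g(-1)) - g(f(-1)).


f(g(-1)) = 3
g(f(-1)) = 11
Difference = -8

-8


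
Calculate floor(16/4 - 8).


16/4 = 4
4 - 8 = -4
floor(-4) = -4

-4


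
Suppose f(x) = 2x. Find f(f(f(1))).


f(1) = 2
f(2) = 4
f(4) = 8

8


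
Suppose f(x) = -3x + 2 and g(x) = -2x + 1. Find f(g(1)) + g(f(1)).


f(g(1)) = 5
g(f(1)) = 3
Sum = 8

8


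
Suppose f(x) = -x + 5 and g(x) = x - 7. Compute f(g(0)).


g(0) = -7
f(-7) = 12

12


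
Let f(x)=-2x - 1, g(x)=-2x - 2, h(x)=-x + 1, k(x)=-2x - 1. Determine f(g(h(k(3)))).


k(3) = -7
h(-7) = 8
g(8) = -18
f(-18) = 35

35


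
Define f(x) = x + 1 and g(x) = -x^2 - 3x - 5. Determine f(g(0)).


-4


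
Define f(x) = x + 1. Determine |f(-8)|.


f(-8) = -7
|-7| = 7

7


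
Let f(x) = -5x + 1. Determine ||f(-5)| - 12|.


14


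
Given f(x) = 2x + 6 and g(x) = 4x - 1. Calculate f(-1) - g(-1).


f(-1) = 4
g(-1) = -5
Difference = 9

9


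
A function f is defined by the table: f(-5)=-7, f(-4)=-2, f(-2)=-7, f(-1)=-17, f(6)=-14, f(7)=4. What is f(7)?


Reading from the table at x = 7

4


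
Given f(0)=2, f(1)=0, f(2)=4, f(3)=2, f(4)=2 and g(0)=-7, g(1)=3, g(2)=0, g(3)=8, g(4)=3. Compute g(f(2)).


f(2) = 4
g(4) = 3

3


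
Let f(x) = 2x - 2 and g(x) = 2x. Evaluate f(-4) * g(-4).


80


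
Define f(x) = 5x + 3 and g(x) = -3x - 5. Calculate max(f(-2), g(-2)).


f(-2) = -7
g(-2) = 1
max = 1

1


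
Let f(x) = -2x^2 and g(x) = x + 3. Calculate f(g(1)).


-32


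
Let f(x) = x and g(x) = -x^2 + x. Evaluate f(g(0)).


g(0) = 0
f(0) = 0

0


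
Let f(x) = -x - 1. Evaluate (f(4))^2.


25


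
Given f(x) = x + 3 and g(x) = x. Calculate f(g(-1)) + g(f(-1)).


f(g(-1)) = 2
g(f(-1)) = 2
Sum = 4

4


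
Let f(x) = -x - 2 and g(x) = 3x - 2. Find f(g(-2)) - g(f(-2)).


8


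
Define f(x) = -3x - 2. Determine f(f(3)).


f(3) = -11
f(-11) = 31

31


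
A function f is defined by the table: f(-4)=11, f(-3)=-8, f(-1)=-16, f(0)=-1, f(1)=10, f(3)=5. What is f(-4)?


Reading from the table at x = -4

11


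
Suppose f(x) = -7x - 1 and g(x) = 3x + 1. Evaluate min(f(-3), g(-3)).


f(-3) = 20
g(-3) = -8
min = -8

-8


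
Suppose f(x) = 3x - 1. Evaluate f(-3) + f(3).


-2


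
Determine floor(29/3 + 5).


29/3 = 9.6667
9.6667 + 5 = 14.6667
floor(14.6667) = 14

14


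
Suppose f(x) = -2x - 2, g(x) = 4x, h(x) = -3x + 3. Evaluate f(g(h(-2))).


h(-2) = 9
g(9) = 36
f(36) = -74

-74


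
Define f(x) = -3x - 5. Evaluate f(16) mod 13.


f(16) = -53
-53 mod 13 = 12

12


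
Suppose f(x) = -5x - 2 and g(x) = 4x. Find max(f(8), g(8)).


32


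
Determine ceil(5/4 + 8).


10


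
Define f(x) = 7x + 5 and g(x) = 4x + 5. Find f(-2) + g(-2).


f(-2) = -9
g(-2) = -3
Sum = -12

-12


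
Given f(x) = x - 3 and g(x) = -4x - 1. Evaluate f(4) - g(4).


f(4) = 1
g(4) = -17
Difference = 18

18


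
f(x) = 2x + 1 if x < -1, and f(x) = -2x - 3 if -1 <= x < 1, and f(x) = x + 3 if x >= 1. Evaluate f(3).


3 satisfies x >= 1
f(3) = 6

6


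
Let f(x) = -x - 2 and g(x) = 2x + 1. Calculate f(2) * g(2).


f(2) = -4
g(2) = 5
Product = -20

-20


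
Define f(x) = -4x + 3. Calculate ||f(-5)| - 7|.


f(-5) = 23
|23| = 23
|23 - 7| = 16

16


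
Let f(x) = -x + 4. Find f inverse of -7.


Solve -x + 4 = -7
x = (-7 - 4) / (-1) = 11

11


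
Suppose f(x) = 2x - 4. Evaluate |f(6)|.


f(6) = 8
|8| = 8

8


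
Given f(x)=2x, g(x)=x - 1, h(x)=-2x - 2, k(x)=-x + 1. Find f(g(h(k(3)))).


k(3) = -2
h(-2) = 2
g(2) = 1
f(1) = 2

2


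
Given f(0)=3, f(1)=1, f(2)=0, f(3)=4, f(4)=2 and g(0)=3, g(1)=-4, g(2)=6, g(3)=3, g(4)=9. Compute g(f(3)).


9


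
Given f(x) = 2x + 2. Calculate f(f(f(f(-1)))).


14


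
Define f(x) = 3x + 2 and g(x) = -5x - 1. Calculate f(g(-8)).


g(-8) = 39
f(39) = 119

119


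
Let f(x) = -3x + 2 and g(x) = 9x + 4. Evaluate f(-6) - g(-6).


f(-6) = 20
g(-6) = -50
Difference = 70

70


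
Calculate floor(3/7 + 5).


5


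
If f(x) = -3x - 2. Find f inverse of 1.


Solve -3x - 2 = 1
x = (1 + 2) / (-3) = -1

-1


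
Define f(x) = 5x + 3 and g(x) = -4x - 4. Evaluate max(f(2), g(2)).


f(2) = 13
g(2) = -12
max = 13

13


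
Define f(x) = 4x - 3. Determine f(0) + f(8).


f(0) = -3
f(8) = 29
Sum = 26

26


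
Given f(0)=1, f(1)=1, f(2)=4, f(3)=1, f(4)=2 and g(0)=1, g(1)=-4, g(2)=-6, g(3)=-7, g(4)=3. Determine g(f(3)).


f(3) = 1
g(1) = -4

-4


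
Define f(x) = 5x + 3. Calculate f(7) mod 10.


8


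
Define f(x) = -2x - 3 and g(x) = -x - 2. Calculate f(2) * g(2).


f(2) = -7
g(2) = -4
Product = 28

28


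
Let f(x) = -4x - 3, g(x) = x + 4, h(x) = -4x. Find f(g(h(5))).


h(5) = -20
g(-20) = -16
f(-16) = 61

61


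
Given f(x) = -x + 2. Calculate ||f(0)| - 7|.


f(0) = 2
|2| = 2
|2 - 7| = 5

5


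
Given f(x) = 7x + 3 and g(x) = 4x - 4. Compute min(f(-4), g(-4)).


f(-4) = -25
g(-4) = -20
min = -25

-25


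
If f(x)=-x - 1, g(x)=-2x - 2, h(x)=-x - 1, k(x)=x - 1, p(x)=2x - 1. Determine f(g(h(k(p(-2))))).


p(-2) = -5
k(-5) = -6
h(-6) = 5
g(5) = -12
f(-12) = 11

11


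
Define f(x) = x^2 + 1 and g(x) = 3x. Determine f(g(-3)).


g(-3) = -9
f(-9) = 1*(-9)^2 + 1 = 82

82


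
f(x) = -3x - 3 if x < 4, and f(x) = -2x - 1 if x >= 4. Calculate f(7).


7 satisfies x >= 4
f(7) = -15

-15


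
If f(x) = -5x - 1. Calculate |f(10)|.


f(10) = -51
|-51| = 51

51


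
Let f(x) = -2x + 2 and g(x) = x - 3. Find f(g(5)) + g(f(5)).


-13


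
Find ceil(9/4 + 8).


9/4 = 2.25
2.25 + 8 = 10.25
ceil(10.25) = 11

11


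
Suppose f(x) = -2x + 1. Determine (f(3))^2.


f(3) = -5
(-5)^2 = 25

25


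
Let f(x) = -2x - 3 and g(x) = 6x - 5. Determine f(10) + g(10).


f(10) = -23
g(10) = 55
Sum = 32

32


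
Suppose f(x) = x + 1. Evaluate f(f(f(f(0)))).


f(0) = 1
f(1) = 2
f(2) = 3
f(3) = 4

4


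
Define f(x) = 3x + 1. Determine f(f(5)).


f(5) = 16
f(16) = 49

49


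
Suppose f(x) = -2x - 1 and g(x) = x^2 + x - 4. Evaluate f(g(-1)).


7


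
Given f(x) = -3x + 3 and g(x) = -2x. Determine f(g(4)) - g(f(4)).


f(g(4)) = 27
g(f(4)) = 18
Difference = 9

9


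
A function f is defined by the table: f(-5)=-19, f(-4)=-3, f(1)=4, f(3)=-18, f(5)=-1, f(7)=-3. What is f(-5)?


Reading from the table at x = -5

-19


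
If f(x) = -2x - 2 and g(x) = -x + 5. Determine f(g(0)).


g(0) = 5
f(5) = -12

-12


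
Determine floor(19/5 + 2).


19/5 = 3.8
3.8 + 2 = 5.8
floor(5.8) = 5

5


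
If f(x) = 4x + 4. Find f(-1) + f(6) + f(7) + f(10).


f(-1) = 0
f(6) = 28
f(7) = 32
f(10) = 44
Sum = 104

104


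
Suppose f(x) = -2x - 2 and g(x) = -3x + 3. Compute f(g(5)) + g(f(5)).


f(g(5)) = 22
g(f(5)) = 39
Sum = 61

61


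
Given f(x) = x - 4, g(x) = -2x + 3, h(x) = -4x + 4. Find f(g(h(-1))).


h(-1) = 8
g(8) = -13
f(-13) = -17

-17


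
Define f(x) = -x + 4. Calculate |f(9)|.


f(9) = -5
|-5| = 5

5


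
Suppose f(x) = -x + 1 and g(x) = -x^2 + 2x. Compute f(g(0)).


g(0) = 0
f(0) = 1

1


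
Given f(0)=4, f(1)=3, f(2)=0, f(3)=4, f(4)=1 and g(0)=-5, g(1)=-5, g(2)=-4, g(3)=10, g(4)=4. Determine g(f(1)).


f(1) = 3
g(3) = 10

10


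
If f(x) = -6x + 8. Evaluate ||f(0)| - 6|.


f(0) = 8
|8| = 8
|8 - 6| = 2

2


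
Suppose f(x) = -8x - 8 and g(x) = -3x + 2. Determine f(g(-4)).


-120


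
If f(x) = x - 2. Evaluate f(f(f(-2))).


f(-2) = -4
f(-4) = -6
f(-6) = -8

-8


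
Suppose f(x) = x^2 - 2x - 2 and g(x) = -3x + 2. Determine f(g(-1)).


13


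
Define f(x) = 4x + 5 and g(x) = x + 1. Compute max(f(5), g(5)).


f(5) = 25
g(5) = 6
max = 25

25


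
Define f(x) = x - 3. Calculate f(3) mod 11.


f(3) = 0
0 mod 11 = 0

0


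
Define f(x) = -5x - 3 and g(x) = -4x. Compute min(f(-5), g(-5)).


f(-5) = 22
g(-5) = 20
min = 20

20


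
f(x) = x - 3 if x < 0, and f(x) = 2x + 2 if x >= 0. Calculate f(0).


0 satisfies x >= 0
f(0) = 2

2


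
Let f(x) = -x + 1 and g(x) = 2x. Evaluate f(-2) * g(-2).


f(-2) = 3
g(-2) = -4
Product = -12

-12


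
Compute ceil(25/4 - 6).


25/4 = 6.25
6.25 - 6 = 0.25
ceil(0.25) = 1

1


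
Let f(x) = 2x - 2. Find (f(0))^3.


-8


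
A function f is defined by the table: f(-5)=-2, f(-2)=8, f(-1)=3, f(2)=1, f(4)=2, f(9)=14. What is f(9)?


Reading from the table at x = 9

14


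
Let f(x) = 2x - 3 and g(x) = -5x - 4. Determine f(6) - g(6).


f(6) = 9
g(6) = -34
Difference = 43

43


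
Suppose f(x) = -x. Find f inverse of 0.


0


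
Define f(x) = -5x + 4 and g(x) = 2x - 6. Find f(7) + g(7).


-23


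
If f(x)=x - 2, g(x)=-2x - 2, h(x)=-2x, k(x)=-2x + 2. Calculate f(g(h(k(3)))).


k(3) = -4
h(-4) = 8
g(8) = -18
f(-18) = -20

-20


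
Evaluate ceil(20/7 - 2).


20/7 = 2.8571
2.8571 - 2 = 0.8571
ceil(0.8571) = 1

1


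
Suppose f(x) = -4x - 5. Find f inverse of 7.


Solve -4x - 5 = 7
x = (7 + 5) / (-4) = -3

-3


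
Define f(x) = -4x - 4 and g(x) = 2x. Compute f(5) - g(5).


-34


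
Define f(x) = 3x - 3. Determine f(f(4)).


f(4) = 9
f(9) = 24

24


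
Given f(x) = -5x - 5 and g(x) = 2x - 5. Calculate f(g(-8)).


g(-8) = -21
f(-21) = 100

100


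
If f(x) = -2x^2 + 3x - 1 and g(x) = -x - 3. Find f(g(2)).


g(2) = -5
f(-5) = (-2)*(-5)^2 + 3*(-5) - 1 = -66

-66


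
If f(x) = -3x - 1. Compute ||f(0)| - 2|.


1


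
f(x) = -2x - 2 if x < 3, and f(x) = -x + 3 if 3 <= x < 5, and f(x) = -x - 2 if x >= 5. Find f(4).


4 satisfies 3 <= x < 5
f(4) = -1

-1


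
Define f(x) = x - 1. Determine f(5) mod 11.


f(5) = 4
4 mod 11 = 4

4


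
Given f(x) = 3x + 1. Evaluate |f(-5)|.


f(-5) = -14
|-14| = 14

14


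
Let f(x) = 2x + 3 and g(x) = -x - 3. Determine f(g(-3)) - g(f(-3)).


f(g(-3)) = 3
g(f(-3)) = 0
Difference = 3

3


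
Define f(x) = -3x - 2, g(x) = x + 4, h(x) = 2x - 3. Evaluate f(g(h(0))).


h(0) = -3
g(-3) = 1
f(1) = -5

-5


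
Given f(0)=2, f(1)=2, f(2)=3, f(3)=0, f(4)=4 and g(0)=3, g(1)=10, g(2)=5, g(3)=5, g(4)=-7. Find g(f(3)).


3


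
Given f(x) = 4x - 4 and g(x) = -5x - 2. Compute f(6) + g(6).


f(6) = 20
g(6) = -32
Sum = -12

-12


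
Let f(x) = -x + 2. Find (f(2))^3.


0


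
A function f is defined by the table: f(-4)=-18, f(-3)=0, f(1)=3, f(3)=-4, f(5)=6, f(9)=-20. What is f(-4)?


Reading from the table at x = -4

-18


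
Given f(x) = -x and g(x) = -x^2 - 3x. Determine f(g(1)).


g(1) = -4
f(-4) = 4

4


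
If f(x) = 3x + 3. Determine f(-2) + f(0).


f(-2) = -3
f(0) = 3
Sum = 0

0


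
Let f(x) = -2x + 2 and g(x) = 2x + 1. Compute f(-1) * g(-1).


-4


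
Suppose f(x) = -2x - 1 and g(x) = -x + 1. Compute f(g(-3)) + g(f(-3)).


f(g(-3)) = -9
g(f(-3)) = -4
Sum = -13

-13


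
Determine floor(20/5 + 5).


20/5 = 4
4 + 5 = 9
floor(9) = 9

9


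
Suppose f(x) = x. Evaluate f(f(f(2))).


f(2) = 2
f(2) = 2
f(2) = 2

2


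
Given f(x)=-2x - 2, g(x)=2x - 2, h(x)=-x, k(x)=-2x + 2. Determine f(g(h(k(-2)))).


26


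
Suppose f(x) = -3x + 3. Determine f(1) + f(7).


f(1) = 0
f(7) = -18
Sum = -18

-18


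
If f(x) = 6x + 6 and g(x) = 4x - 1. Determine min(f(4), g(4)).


15


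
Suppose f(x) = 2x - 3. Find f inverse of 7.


Solve 2x - 3 = 7
x = (7 + 3) / 2 = 5

5


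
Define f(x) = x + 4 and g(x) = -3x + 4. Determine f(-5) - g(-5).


f(-5) = -1
g(-5) = 19
Difference = -20

-20


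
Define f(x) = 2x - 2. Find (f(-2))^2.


f(-2) = -6
(-6)^2 = 36

36


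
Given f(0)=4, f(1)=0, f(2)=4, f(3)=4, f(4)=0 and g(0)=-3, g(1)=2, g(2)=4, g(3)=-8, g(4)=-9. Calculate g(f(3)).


f(3) = 4
g(4) = -9

-9


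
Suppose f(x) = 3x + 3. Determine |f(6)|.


f(6) = 21
|21| = 21

21


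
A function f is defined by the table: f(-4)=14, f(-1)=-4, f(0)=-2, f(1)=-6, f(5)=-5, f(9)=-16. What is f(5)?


Reading from the table at x = 5

-5


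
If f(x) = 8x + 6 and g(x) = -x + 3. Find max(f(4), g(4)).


f(4) = 38
g(4) = -1
max = 38

38


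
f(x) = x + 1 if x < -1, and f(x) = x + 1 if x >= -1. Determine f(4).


4 satisfies x >= -1
f(4) = 5

5


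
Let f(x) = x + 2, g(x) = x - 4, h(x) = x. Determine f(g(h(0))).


h(0) = 0
g(0) = -4
f(-4) = -2

-2


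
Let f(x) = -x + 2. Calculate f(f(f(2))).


f(2) = 0
f(0) = 2
f(2) = 0

0


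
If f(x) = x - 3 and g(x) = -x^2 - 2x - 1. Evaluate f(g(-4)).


g(-4) = -9
f(-9) = -12

-12


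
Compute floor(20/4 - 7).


20/4 = 5
5 - 7 = -2
floor(-2) = -2

-2


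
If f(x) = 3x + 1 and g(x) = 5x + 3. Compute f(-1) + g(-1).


f(-1) = -2
g(-1) = -2
Sum = -4

-4


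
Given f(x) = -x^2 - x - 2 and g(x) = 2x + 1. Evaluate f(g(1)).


g(1) = 3
f(3) = (-1)*(3)^2 - 1*(3) - 2 = -14

-14


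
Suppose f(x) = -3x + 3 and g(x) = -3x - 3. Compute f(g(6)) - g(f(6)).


f(g(6)) = 66
g(f(6)) = 42
Difference = 24

24


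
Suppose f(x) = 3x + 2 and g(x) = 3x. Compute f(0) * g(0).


f(0) = 2
g(0) = 0
Product = 0

0


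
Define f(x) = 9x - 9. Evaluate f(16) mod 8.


f(16) = 135
135 mod 8 = 7

7


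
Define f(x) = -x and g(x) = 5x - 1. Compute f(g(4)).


g(4) = 19
f(19) = -19

-19


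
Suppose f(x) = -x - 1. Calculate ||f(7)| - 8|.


f(7) = -8
|-8| = 8
|8 - 8| = 0

0


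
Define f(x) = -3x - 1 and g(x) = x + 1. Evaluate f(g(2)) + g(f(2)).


f(g(2)) = -10
g(f(2)) = -6
Sum = -16

-16


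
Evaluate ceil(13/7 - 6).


13/7 = 1.8571
1.8571 - 6 = -4.1429
ceil(-4.1429) = -4

-4


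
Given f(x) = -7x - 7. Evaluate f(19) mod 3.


f(19) = -140
-140 mod 3 = 1

1


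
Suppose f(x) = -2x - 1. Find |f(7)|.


f(7) = -15
|-15| = 15

15


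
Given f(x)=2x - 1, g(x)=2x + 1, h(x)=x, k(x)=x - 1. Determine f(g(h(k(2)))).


k(2) = 1
h(1) = 1
g(1) = 3
f(3) = 5

5


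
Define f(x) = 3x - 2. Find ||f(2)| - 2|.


f(2) = 4
|4| = 4
|4 - 2| = 2

2


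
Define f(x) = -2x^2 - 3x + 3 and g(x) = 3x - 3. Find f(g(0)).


g(0) = -3
f(-3) = (-2)*(-3)^2 - 3*(-3) + 3 = -6

-6


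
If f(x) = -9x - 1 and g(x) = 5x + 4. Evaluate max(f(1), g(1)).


f(1) = -10
g(1) = 9
max = 9

9


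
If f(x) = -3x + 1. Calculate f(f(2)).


f(2) = -5
f(-5) = 16

16


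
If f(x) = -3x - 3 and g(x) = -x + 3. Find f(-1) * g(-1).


f(-1) = 0
g(-1) = 4
Product = 0

0


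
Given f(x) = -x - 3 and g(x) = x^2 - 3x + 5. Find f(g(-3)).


-26


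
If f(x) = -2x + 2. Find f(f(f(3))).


f(3) = -4
f(-4) = 10
f(10) = -18

-18


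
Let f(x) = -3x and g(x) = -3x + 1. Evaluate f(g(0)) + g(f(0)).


f(g(0)) = -3
g(f(0)) = 1
Sum = -2

-2


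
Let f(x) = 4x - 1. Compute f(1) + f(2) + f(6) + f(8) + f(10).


f(1) = 3
f(2) = 7
f(6) = 23
f(8) = 31
f(10) = 39
Sum = 103

103


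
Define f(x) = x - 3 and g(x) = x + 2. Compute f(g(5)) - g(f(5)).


0


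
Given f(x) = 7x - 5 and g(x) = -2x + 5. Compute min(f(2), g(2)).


f(2) = 9
g(2) = 1
min = 1

1


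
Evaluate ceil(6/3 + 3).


5


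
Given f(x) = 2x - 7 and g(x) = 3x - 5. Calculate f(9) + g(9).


f(9) = 11
g(9) = 22
Sum = 33

33


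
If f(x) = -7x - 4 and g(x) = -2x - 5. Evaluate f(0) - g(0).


f(0) = -4
g(0) = -5
Difference = 1

1


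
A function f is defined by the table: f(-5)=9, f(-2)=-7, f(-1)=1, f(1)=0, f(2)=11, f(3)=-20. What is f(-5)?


Reading from the table at x = -5

9


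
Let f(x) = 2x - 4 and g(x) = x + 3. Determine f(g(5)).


g(5) = 8
f(8) = 12

12


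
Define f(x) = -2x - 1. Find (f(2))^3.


f(2) = -5
(-5)^3 = -125

-125


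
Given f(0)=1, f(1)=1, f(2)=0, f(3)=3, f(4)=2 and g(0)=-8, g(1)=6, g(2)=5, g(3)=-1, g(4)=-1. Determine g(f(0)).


f(0) = 1
g(1) = 6

6


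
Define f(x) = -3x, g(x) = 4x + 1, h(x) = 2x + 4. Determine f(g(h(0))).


h(0) = 4
g(4) = 17
f(17) = -51

-51


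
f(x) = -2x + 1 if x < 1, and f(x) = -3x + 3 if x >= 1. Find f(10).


10 satisfies x >= 1
f(10) = -27

-27


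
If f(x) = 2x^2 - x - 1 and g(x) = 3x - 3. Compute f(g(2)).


g(2) = 3
f(3) = 2*(3)^2 - 1*(3) - 1 = 14

14


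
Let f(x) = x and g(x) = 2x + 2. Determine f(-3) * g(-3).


f(-3) = -3
g(-3) = -4
Product = 12

12


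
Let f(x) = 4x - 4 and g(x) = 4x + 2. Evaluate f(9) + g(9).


f(9) = 32
g(9) = 38
Sum = 70

70


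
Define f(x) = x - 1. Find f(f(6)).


4


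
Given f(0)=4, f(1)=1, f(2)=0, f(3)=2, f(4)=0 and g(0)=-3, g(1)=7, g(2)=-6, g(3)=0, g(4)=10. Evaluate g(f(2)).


-3


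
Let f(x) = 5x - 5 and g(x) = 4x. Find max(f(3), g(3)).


f(3) = 10
g(3) = 12
max = 12

12


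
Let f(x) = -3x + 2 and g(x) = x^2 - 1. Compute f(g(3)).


g(3) = 8
f(8) = -22

-22


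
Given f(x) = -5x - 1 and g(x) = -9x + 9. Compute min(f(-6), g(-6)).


f(-6) = 29
g(-6) = 63
min = 29

29


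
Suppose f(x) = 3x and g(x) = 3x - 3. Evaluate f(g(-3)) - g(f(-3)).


-6


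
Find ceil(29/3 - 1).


29/3 = 9.6667
9.6667 - 1 = 8.6667
ceil(8.6667) = 9

9


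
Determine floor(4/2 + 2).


4/2 = 2
2 + 2 = 4
floor(4) = 4

4


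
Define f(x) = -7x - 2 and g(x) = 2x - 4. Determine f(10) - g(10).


f(10) = -72
g(10) = 16
Difference = -88

-88


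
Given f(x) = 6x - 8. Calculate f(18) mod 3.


f(18) = 100
100 mod 3 = 1

1


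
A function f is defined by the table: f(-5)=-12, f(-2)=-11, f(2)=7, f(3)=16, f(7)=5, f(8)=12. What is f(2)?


7


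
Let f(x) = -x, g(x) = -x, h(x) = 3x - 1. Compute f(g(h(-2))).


h(-2) = -7
g(-7) = 7
f(7) = -7

-7


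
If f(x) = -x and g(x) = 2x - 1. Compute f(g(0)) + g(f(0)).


0


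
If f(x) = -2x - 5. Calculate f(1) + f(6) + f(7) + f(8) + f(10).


-89


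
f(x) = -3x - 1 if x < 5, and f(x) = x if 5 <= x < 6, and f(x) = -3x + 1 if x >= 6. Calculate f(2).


2 satisfies x < 5
f(2) = -7

-7


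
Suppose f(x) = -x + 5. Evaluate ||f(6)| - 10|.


f(6) = -1
|-1| = 1
|1 - 10| = 9

9


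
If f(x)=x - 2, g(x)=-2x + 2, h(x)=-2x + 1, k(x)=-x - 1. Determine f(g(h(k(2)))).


k(2) = -3
h(-3) = 7
g(7) = -12
f(-12) = -14

-14


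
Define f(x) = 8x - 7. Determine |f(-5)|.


f(-5) = -47
|-47| = 47

47


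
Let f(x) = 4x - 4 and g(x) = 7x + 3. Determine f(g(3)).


g(3) = 24
f(24) = 92

92


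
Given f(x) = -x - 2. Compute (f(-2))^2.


f(-2) = 0
(0)^2 = 0

0


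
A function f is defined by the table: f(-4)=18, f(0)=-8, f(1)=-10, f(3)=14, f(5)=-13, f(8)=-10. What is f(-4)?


Reading from the table at x = -4

18


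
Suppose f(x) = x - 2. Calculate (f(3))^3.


f(3) = 1
(1)^3 = 1

1


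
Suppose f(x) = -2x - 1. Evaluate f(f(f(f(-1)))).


f(-1) = 1
f(1) = -3
f(-3) = 5
f(5) = -11

-11


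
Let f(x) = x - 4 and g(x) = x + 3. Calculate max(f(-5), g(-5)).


f(-5) = -9
g(-5) = -2
max = -2

-2


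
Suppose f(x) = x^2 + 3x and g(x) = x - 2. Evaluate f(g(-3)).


g(-3) = -5
f(-5) = 1*(-5)^2 + 3*(-5) = 10

10


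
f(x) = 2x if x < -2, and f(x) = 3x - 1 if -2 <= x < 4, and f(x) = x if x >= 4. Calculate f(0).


-1


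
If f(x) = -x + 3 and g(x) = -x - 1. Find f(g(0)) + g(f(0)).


0


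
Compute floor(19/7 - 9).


19/7 = 2.7143
2.7143 - 9 = -6.2857
floor(-6.2857) = -7

-7


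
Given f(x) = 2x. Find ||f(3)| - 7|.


f(3) = 6
|6| = 6
|6 - 7| = 1

1


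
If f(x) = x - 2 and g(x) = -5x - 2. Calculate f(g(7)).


g(7) = -37
f(-37) = -39

-39


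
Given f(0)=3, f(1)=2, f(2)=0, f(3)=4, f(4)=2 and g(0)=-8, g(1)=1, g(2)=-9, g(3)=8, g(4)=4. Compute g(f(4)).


f(4) = 2
g(2) = -9

-9


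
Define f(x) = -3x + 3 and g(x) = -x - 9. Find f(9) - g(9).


f(9) = -24
g(9) = -18
Difference = -6

-6


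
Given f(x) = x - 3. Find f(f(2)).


f(2) = -1
f(-1) = -4

-4


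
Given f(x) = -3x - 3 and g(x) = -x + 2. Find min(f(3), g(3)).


f(3) = -12
g(3) = -1
min = -12

-12


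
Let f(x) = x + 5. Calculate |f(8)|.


f(8) = 13
|13| = 13

13


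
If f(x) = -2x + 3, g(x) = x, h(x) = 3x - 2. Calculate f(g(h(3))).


h(3) = 7
g(7) = 7
f(7) = -11

-11


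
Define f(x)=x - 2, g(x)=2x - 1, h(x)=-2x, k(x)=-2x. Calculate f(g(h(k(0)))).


k(0) = 0
h(0) = 0
g(0) = -1
f(-1) = -3

-3


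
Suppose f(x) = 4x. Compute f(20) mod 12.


8


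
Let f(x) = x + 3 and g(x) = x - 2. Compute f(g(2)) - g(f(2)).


0


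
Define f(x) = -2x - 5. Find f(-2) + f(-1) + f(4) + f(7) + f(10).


f(-2) = -1
f(-1) = -3
f(4) = -13
f(7) = -19
f(10) = -25
Sum = -61

-61


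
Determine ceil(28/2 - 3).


28/2 = 14
14 - 3 = 11
ceil(11) = 11

11


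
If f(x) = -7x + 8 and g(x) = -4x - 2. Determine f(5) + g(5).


f(5) = -27
g(5) = -22
Sum = -49

-49


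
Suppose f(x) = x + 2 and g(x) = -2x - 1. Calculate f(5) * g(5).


f(5) = 7
g(5) = -11
Product = -77

-77
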